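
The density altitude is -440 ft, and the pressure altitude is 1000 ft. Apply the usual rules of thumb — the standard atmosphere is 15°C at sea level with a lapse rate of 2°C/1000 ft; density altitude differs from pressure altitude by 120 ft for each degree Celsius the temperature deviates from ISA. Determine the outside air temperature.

Density altitude − pressure altitude = -440 − 1000 = -1440 ft.
At 120 ft/°C that is an ISA deviation of -1440/120 = -12°C.
ISA temperature at 1000 ft = 15 − 2 × (1000/1000) = 13°C.
OAT = ISA + deviation = 13 + (-12) = 1°C.

1°C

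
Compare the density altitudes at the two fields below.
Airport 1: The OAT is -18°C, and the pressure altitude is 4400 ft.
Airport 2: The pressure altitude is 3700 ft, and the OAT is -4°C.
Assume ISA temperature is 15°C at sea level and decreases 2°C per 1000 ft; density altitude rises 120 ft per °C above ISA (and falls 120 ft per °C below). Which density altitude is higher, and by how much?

Airport 2 by 812 ft

Airport 1: ISA temp = 6.2°C, deviation -24.2°C, DA = 4400 + 120 × (-24.2) = 1496 ft.
Airport 2: ISA temp = 7.6°C, deviation -11.6°C, DA = 3700 + 120 × (-11.6) = 2308 ft.
Airport 2 is higher by 2308 − 1496 = 812 ft.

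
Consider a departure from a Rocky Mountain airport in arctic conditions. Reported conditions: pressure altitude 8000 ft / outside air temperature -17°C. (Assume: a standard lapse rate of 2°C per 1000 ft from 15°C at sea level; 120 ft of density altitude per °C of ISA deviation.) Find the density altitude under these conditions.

ISA temperature at 8000 ft = 15 − 2 × (8000/1000) = -1°C.
ISA deviation = -17 − (-1) = -16°C.
Density altitude = 8000 + 120 × (-16) = 8000 + (-1920) = 6080 ft.

6080 ft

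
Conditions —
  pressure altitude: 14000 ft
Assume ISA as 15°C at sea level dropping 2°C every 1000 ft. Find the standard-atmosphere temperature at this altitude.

ISA temperature = 15 − 2 × (14000/1000) = 15 − 28 = -13°C.

-13°C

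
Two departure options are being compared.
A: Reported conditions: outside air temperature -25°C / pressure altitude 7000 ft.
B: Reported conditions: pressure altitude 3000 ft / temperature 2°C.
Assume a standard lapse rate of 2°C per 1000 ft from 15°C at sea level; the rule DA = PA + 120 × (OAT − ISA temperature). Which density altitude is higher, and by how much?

A by 1720 ft

A: ISA temp = 1°C, deviation -26°C, DA = 7000 + 120 × (-26) = 3880 ft.
B: ISA temp = 9°C, deviation -7°C, DA = 3000 + 120 × (-7) = 2160 ft.
A is higher by 3880 − 2160 = 1720 ft.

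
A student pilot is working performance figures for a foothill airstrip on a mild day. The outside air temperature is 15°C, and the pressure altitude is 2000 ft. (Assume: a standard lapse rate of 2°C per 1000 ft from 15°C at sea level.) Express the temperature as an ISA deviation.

ISA temperature at 2000 ft = 15 − 2 × (2000/1000) = 11°C.
Deviation = OAT − ISA = 15 − 11 = +4°C.

ISA+4°C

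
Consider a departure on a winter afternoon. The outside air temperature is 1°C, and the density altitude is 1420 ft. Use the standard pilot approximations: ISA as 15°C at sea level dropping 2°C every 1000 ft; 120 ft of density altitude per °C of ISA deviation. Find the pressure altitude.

2500 ft

DA = PA + 120 × (OAT − (15 − 2·PA/1000)) = PA + 120·OAT − 1800 + 0.24·PA = 1.24·PA + 120·OAT − 1800.
So 1.24·PA = 1420 − 120 × 1 + 1800 = 3100.
PA = 3100 / 1.24 = 2500 ft.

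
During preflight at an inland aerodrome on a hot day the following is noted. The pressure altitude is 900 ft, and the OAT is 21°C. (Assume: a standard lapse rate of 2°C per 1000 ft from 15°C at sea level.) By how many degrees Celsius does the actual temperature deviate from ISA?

ISA+7.8°C

ISA temperature at 900 ft = 15 − 2 × (900/1000) = 13.2°C.
Deviation = OAT − ISA = 21 − 13.2 = +7.8°C.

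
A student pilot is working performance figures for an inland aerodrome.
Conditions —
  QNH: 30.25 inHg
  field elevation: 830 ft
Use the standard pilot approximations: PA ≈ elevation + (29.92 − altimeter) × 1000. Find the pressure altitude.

Pressure correction = (29.92 − 30.25) × 1000 = -330 ft.
Pressure altitude = 830 + (-330) = 500 ft.

500 ft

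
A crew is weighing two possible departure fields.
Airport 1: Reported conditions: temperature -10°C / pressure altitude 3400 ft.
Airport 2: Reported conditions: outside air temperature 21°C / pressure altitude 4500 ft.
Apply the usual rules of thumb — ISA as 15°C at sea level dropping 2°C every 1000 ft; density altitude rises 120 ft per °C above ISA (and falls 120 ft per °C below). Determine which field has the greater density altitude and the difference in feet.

Airport 2 by 5084 ft

Airport 1: ISA temp = 8.2°C, deviation -18.2°C, DA = 3400 + 120 × (-18.2) = 1216 ft.
Airport 2: ISA temp = 6°C, deviation +15°C, DA = 4500 + 120 × 15 = 6300 ft.
Airport 2 is higher by 6300 − 1216 = 5084 ft.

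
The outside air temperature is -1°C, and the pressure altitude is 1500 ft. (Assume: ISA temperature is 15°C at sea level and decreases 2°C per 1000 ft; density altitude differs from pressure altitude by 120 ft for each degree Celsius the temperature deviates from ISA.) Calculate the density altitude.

-60 ft

ISA temperature at 1500 ft = 15 − 2 × (1500/1000) = 12°C.
ISA deviation = -1 − 12 = -13°C.
Density altitude = 1500 + 120 × (-13) = 1500 + (-1560) = -60 ft.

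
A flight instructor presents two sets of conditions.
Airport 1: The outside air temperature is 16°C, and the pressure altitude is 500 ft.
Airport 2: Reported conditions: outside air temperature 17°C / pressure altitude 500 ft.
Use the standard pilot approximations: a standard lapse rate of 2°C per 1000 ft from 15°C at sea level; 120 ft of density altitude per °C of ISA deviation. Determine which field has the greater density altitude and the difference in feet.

Airport 1: ISA temp = 14°C, deviation +2°C, DA = 500 + 120 × 2 = 740 ft.
Airport 2: ISA temp = 14°C, deviation +3°C, DA = 500 + 120 × 3 = 860 ft.
Airport 2 is higher by 860 − 740 = 120 ft.

Airport 2 by 120 ft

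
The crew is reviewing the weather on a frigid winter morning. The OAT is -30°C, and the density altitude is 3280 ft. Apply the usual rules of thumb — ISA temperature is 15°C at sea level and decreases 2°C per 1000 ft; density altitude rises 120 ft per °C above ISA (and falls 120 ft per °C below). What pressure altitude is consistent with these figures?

7000 ft

DA = PA + 120 × (OAT − (15 − 2·PA/1000)) = PA + 120·OAT − 1800 + 0.24·PA = 1.24·PA + 120·OAT − 1800.
So 1.24·PA = 3280 − 120 × (-30) + 1800 = 8680.
PA = 8680 / 1.24 = 7000 ft.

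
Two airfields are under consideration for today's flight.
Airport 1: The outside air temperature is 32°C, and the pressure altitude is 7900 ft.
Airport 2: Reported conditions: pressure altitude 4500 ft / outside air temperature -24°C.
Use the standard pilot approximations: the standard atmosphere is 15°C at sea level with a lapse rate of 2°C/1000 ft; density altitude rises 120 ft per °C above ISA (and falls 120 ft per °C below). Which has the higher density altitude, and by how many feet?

Airport 1: ISA temp = -0.8°C, deviation +32.8°C, DA = 7900 + 120 × 32.8 = 11836 ft.
Airport 2: ISA temp = 6°C, deviation -30°C, DA = 4500 + 120 × (-30) = 900 ft.
Airport 1 is higher by 11836 − 900 = 10936 ft.

Airport 1 by 10936 ft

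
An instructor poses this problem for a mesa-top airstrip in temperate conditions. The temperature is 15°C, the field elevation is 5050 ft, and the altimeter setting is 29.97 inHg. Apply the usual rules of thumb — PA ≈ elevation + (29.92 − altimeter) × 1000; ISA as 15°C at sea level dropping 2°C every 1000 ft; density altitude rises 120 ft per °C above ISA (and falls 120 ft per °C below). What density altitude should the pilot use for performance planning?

Pressure altitude = 5050 + (29.92 − 29.97) × 1000 = 5050 + (-50) = 5000 ft.
ISA temperature at 5000 ft = 15 − 2 × (5000/1000) = 5°C.
ISA deviation = 15 − 5 = +10°C.
Density altitude = 5000 + 120 × (10) = 6200 ft.

6200 ft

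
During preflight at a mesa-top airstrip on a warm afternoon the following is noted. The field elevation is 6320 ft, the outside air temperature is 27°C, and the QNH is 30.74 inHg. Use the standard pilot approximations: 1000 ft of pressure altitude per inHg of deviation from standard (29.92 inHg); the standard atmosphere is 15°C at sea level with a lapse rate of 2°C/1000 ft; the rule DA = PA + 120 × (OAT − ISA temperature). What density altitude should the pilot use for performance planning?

Pressure altitude = 6320 + (29.92 − 30.74) × 1000 = 6320 + (-820) = 5500 ft.
ISA temperature at 5500 ft = 15 − 2 × (5500/1000) = 4°C.
ISA deviation = 27 − 4 = +23°C.
Density altitude = 5500 + 120 × (23) = 8260 ft.

8260 ft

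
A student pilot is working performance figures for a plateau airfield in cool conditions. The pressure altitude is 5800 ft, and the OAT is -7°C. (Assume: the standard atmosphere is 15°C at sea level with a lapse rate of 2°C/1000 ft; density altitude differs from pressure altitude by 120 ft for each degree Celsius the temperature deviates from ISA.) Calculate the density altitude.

4552 ft

ISA temperature at 5800 ft = 15 − 2 × (5800/1000) = 3.4°C.
ISA deviation = -7 − 3.4 = -10.4°C.
Density altitude = 5800 + 120 × (-10.4) = 5800 + (-1248) = 4552 ft.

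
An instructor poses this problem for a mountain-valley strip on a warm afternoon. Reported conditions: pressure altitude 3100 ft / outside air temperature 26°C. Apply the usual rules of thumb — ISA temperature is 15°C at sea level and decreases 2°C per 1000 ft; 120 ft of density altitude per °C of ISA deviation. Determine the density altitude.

ISA temperature at 3100 ft = 15 − 2 × (3100/1000) = 8.8°C.
ISA deviation = 26 − 8.8 = +17.2°C.
Density altitude = 3100 + 120 × (17.2) = 3100 + (+2064) = 5164 ft.

5164 ft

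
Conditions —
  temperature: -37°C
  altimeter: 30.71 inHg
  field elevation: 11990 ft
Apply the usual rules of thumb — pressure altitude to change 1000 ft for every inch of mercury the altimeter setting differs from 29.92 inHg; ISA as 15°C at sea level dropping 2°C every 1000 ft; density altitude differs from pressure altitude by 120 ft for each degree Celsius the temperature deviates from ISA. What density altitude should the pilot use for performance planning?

Pressure altitude = 11990 + (29.92 − 30.71) × 1000 = 11990 + (-790) = 11200 ft.
ISA temperature at 11200 ft = 15 − 2 × (11200/1000) = -7.4°C.
ISA deviation = -37 − (-7.4) = -29.6°C.
Density altitude = 11200 + 120 × (-29.6) = 7648 ft.

7648 ft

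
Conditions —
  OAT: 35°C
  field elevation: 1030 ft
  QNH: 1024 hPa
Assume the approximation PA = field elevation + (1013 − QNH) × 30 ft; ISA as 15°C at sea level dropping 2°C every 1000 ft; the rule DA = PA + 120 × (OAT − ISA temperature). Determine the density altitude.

Pressure altitude = 1030 + (1013 − 1024) × 30 = 1030 + (-330) = 700 ft.
ISA temperature at 700 ft = 15 − 2 × (700/1000) = 13.6°C.
ISA deviation = 35 − 13.6 = +21.4°C.
Density altitude = 700 + 120 × (21.4) = 3268 ft.

3268 ft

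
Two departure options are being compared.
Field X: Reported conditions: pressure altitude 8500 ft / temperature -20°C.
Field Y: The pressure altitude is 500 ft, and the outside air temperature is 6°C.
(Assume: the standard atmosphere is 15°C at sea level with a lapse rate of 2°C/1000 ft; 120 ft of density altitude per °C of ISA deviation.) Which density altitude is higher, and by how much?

Field X by 6800 ft

Field X: ISA temp = -2°C, deviation -18°C, DA = 8500 + 120 × (-18) = 6340 ft.
Field Y: ISA temp = 14°C, deviation -8°C, DA = 500 + 120 × (-8) = -460 ft.
Field X is higher by 6340 − (-460) = 6800 ft.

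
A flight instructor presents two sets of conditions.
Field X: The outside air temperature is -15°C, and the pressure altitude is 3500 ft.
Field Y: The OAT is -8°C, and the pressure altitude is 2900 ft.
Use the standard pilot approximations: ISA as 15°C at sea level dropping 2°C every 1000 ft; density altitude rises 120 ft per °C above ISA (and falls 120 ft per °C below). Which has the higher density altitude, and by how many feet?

Field X: ISA temp = 8°C, deviation -23°C, DA = 3500 + 120 × (-23) = 740 ft.
Field Y: ISA temp = 9.2°C, deviation -17.2°C, DA = 2900 + 120 × (-17.2) = 836 ft.
Field Y is higher by 836 − 740 = 96 ft.

Field Y by 96 ft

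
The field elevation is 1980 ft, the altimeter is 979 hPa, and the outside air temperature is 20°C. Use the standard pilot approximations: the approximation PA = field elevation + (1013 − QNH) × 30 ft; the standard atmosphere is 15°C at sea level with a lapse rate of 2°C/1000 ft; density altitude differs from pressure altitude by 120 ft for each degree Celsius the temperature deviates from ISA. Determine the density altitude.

Pressure altitude = 1980 + (1013 − 979) × 30 = 1980 + (+1020) = 3000 ft.
ISA temperature at 3000 ft = 15 − 2 × (3000/1000) = 9°C.
ISA deviation = 20 − 9 = +11°C.
Density altitude = 3000 + 120 × (11) = 4320 ft.

4320 ft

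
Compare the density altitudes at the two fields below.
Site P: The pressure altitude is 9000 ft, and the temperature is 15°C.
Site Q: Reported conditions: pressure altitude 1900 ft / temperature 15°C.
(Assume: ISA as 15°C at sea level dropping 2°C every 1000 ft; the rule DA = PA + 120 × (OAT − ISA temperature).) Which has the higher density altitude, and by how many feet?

Site P by 8804 ft

Site P: ISA temp = -3°C, deviation +18°C, DA = 9000 + 120 × 18 = 11160 ft.
Site Q: ISA temp = 11.2°C, deviation +3.8°C, DA = 1900 + 120 × 3.8 = 2356 ft.
Site P is higher by 11160 − 2356 = 8804 ft.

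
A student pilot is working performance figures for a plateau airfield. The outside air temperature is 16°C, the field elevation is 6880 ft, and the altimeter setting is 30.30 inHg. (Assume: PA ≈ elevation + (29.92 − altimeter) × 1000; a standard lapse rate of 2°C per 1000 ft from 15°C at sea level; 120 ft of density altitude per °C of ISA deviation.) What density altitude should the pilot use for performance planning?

8180 ft

Pressure altitude = 6880 + (29.92 − 30.30) × 1000 = 6880 + (-380) = 6500 ft.
ISA temperature at 6500 ft = 15 − 2 × (6500/1000) = 2°C.
ISA deviation = 16 − 2 = +14°C.
Density altitude = 6500 + 120 × (14) = 8180 ft.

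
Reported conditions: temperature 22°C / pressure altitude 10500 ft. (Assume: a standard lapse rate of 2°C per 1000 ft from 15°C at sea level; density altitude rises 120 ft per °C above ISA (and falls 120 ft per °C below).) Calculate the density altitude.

ISA temperature at 10500 ft = 15 − 2 × (10500/1000) = -6°C.
ISA deviation = 22 − (-6) = +28°C.
Density altitude = 10500 + 120 × (28) = 10500 + (+3360) = 13860 ft.

13860 ft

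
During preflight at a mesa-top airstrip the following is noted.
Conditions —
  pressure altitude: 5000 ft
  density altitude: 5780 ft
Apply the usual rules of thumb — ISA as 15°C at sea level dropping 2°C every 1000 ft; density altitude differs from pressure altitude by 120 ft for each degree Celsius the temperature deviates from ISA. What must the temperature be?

Density altitude − pressure altitude = 5780 − 5000 = +780 ft.
At 120 ft/°C that is an ISA deviation of 780/120 = +6.5°C.
ISA temperature at 5000 ft = 15 − 2 × (5000/1000) = 5°C.
OAT = ISA + deviation = 5 + (+6.5) = 11.5°C.

11.5°C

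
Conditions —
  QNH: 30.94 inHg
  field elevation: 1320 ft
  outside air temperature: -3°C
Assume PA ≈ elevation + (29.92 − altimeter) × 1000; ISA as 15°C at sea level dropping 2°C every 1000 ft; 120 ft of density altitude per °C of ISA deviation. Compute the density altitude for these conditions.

-1788 ft

Pressure altitude = 1320 + (29.92 − 30.94) × 1000 = 1320 + (-1020) = 300 ft.
ISA temperature at 300 ft = 15 − 2 × (300/1000) = 14.4°C.
ISA deviation = -3 − 14.4 = -17.4°C.
Density altitude = 300 + 120 × (-17.4) = -1788 ft.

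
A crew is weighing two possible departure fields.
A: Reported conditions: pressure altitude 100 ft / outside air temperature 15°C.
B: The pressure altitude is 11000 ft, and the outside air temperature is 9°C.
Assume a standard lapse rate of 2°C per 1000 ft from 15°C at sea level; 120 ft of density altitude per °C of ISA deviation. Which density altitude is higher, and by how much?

B by 12796 ft

A: ISA temp = 14.8°C, deviation +0.2°C, DA = 100 + 120 × 0.2 = 124 ft.
B: ISA temp = -7°C, deviation +16°C, DA = 11000 + 120 × 16 = 12920 ft.
B is higher by 12920 − 124 = 12796 ft.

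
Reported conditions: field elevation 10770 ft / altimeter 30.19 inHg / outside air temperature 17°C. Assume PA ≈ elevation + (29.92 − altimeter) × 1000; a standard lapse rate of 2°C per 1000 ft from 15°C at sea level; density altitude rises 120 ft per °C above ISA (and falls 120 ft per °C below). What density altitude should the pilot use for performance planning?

Pressure altitude = 10770 + (29.92 − 30.19) × 1000 = 10770 + (-270) = 10500 ft.
ISA temperature at 10500 ft = 15 − 2 × (10500/1000) = -6°C.
ISA deviation = 17 − (-6) = +23°C.
Density altitude = 10500 + 120 × (23) = 13260 ft.

13260 ft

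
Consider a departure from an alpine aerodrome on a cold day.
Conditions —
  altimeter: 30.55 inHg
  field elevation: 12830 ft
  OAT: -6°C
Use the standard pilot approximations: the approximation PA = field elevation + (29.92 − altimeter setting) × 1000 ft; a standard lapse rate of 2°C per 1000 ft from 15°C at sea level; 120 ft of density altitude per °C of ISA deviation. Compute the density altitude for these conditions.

Pressure altitude = 12830 + (29.92 − 30.55) × 1000 = 12830 + (-630) = 12200 ft.
ISA temperature at 12200 ft = 15 − 2 × (12200/1000) = -9.4°C.
ISA deviation = -6 − (-9.4) = +3.4°C.
Density altitude = 12200 + 120 × (3.4) = 12608 ft.

12608 ft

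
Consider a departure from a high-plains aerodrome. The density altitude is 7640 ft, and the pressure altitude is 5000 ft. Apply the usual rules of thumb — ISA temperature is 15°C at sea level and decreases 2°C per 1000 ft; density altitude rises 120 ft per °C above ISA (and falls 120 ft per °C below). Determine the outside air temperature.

Density altitude − pressure altitude = 7640 − 5000 = +2640 ft.
At 120 ft/°C that is an ISA deviation of 2640/120 = +22°C.
ISA temperature at 5000 ft = 15 − 2 × (5000/1000) = 5°C.
OAT = ISA + deviation = 5 + (+22) = 27°C.

27°C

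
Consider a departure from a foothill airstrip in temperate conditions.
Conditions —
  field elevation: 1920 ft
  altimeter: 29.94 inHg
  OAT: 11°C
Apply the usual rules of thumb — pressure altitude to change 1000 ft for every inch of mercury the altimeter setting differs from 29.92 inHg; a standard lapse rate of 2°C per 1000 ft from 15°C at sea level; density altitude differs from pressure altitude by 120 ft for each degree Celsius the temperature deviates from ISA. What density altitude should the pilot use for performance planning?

Pressure altitude = 1920 + (29.92 − 29.94) × 1000 = 1920 + (-20) = 1900 ft.
ISA temperature at 1900 ft = 15 − 2 × (1900/1000) = 11.2°C.
ISA deviation = 11 − 11.2 = -0.2°C.
Density altitude = 1900 + 120 × (-0.2) = 1876 ft.

1876 ft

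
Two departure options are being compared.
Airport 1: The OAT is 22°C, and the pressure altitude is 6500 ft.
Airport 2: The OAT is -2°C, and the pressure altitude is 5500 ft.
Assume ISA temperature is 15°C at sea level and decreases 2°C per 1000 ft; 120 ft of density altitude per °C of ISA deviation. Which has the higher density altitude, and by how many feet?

Airport 1 by 4120 ft

Airport 1: ISA temp = 2°C, deviation +20°C, DA = 6500 + 120 × 20 = 8900 ft.
Airport 2: ISA temp = 4°C, deviation -6°C, DA = 5500 + 120 × (-6) = 4780 ft.
Airport 1 is higher by 8900 − 4780 = 4120 ft.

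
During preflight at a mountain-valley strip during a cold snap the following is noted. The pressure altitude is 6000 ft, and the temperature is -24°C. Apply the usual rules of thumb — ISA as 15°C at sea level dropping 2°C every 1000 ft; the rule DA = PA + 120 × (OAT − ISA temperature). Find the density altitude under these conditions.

2760 ft

ISA temperature at 6000 ft = 15 − 2 × (6000/1000) = 3°C.
ISA deviation = -24 − 3 = -27°C.
Density altitude = 6000 + 120 × (-27) = 6000 + (-3240) = 2760 ft.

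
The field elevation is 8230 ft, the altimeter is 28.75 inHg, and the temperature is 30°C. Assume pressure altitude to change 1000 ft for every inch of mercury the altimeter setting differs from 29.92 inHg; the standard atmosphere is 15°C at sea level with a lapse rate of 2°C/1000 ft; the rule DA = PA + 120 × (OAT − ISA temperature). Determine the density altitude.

13456 ft

Pressure altitude = 8230 + (29.92 − 28.75) × 1000 = 8230 + (+1170) = 9400 ft.
ISA temperature at 9400 ft = 15 − 2 × (9400/1000) = -3.8°C.
ISA deviation = 30 − (-3.8) = +33.8°C.
Density altitude = 9400 + 120 × (33.8) = 13456 ft.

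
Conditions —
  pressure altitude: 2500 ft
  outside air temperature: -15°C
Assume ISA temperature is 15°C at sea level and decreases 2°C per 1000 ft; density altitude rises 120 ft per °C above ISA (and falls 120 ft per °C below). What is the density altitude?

ISA temperature at 2500 ft = 15 − 2 × (2500/1000) = 10°C.
ISA deviation = -15 − 10 = -25°C.
Density altitude = 2500 + 120 × (-25) = 2500 + (-3000) = -500 ft.

-500 ft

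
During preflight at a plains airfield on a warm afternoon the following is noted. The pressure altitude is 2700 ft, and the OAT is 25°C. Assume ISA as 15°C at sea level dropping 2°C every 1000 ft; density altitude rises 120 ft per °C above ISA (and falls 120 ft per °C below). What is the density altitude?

4548 ft

ISA temperature at 2700 ft = 15 − 2 × (2700/1000) = 9.6°C.
ISA deviation = 25 − 9.6 = +15.4°C.
Density altitude = 2700 + 120 × (15.4) = 2700 + (+1848) = 4548 ft.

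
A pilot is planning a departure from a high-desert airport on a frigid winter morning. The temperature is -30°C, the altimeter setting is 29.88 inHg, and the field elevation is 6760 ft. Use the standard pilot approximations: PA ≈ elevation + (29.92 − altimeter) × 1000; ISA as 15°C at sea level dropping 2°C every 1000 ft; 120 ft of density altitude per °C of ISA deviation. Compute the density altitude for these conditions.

3032 ft

Pressure altitude = 6760 + (29.92 − 29.88) × 1000 = 6760 + (+40) = 6800 ft.
ISA temperature at 6800 ft = 15 − 2 × (6800/1000) = 1.4°C.
ISA deviation = -30 − 1.4 = -31.4°C.
Density altitude = 6800 + 120 × (-31.4) = 3032 ft.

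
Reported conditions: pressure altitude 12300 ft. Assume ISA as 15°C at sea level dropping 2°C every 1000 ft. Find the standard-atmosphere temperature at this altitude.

-9.6°C

ISA temperature = 15 − 2 × (12300/1000) = 15 − 24.6 = -9.6°C.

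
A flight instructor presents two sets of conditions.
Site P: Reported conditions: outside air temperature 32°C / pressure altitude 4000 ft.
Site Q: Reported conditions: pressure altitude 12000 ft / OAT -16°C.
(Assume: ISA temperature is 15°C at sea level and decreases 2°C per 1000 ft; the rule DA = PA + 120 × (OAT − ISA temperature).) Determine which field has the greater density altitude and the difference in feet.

Site Q by 4160 ft

Site P: ISA temp = 7°C, deviation +25°C, DA = 4000 + 120 × 25 = 7000 ft.
Site Q: ISA temp = -9°C, deviation -7°C, DA = 12000 + 120 × (-7) = 11160 ft.
Site Q is higher by 11160 − 7000 = 4160 ft.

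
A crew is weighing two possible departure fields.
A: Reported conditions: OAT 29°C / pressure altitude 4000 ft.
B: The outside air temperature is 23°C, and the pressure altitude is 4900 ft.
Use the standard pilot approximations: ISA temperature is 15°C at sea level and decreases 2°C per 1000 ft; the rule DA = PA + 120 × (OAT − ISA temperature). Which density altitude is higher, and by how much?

B by 396 ft

A: ISA temp = 7°C, deviation +22°C, DA = 4000 + 120 × 22 = 6640 ft.
B: ISA temp = 5.2°C, deviation +17.8°C, DA = 4900 + 120 × 17.8 = 7036 ft.
B is higher by 7036 − 6640 = 396 ft.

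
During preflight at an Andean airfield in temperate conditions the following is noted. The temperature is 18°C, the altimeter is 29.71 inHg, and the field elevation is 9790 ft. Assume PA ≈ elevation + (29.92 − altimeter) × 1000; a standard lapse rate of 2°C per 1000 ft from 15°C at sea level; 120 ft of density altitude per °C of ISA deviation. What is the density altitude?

12760 ft

Pressure altitude = 9790 + (29.92 − 29.71) × 1000 = 9790 + (+210) = 10000 ft.
ISA temperature at 10000 ft = 15 − 2 × (10000/1000) = -5°C.
ISA deviation = 18 − (-5) = +23°C.
Density altitude = 10000 + 120 × (23) = 12760 ft.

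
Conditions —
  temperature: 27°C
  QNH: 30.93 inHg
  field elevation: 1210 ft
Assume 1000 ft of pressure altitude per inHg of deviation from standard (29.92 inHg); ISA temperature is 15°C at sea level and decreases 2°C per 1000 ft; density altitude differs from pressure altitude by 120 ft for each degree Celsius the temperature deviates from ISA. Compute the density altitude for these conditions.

Pressure altitude = 1210 + (29.92 − 30.93) × 1000 = 1210 + (-1010) = 200 ft.
ISA temperature at 200 ft = 15 − 2 × (200/1000) = 14.6°C.
ISA deviation = 27 − 14.6 = +12.4°C.
Density altitude = 200 + 120 × (12.4) = 1688 ft.

1688 ft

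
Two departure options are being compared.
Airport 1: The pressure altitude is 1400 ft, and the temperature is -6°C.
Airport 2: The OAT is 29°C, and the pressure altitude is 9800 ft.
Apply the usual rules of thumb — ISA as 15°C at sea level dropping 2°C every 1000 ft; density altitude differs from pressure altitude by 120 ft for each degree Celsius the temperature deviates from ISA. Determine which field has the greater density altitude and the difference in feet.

Airport 2 by 14616 ft

Airport 1: ISA temp = 12.2°C, deviation -18.2°C, DA = 1400 + 120 × (-18.2) = -784 ft.
Airport 2: ISA temp = -4.6°C, deviation +33.6°C, DA = 9800 + 120 × 33.6 = 13832 ft.
Airport 2 is higher by 13832 − (-784) = 14616 ft.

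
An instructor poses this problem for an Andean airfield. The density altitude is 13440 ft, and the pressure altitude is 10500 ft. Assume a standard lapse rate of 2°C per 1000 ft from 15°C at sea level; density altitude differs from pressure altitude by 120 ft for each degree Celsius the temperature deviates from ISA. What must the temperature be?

Density altitude − pressure altitude = 13440 − 10500 = +2940 ft.
At 120 ft/°C that is an ISA deviation of 2940/120 = +24.5°C.
ISA temperature at 10500 ft = 15 − 2 × (10500/1000) = -6°C.
OAT = ISA + deviation = -6 + (+24.5) = 18.5°C.

18.5°C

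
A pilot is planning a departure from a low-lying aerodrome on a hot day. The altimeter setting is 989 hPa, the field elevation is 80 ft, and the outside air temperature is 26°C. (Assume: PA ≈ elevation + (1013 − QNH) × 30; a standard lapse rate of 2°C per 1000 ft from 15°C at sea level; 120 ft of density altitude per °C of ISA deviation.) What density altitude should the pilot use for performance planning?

2312 ft

Pressure altitude = 80 + (1013 − 989) × 30 = 80 + (+720) = 800 ft.
ISA temperature at 800 ft = 15 − 2 × (800/1000) = 13.4°C.
ISA deviation = 26 − 13.4 = +12.6°C.
Density altitude = 800 + 120 × (12.6) = 2312 ft.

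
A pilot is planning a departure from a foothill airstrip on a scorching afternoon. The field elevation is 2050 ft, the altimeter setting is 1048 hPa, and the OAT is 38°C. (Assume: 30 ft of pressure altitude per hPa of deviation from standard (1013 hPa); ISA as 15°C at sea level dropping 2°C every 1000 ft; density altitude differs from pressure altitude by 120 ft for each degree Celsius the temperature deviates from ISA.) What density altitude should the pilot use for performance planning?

Pressure altitude = 2050 + (1013 − 1048) × 30 = 2050 + (-1050) = 1000 ft.
ISA temperature at 1000 ft = 15 − 2 × (1000/1000) = 13°C.
ISA deviation = 38 − 13 = +25°C.
Density altitude = 1000 + 120 × (25) = 4000 ft.

4000 ft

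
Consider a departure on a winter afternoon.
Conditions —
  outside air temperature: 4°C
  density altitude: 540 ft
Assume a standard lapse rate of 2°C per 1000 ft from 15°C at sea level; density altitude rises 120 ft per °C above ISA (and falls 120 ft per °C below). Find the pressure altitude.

1500 ft

DA = PA + 120 × (OAT − (15 − 2·PA/1000)) = PA + 120·OAT − 1800 + 0.24·PA = 1.24·PA + 120·OAT − 1800.
So 1.24·PA = 540 − 120 × 4 + 1800 = 1860.
PA = 1860 / 1.24 = 1500 ft.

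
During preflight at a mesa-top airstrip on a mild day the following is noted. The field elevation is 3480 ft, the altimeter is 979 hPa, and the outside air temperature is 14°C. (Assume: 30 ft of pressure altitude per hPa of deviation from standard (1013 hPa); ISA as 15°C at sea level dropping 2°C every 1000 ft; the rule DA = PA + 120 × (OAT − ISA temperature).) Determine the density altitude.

5460 ft

Pressure altitude = 3480 + (1013 − 979) × 30 = 3480 + (+1020) = 4500 ft.
ISA temperature at 4500 ft = 15 − 2 × (4500/1000) = 6°C.
ISA deviation = 14 − 6 = +8°C.
Density altitude = 4500 + 120 × (8) = 5460 ft.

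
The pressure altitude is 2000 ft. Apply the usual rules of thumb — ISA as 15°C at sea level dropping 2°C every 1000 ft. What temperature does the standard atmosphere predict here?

11°C

ISA temperature = 15 − 2 × (2000/1000) = 15 − 4 = 11°C.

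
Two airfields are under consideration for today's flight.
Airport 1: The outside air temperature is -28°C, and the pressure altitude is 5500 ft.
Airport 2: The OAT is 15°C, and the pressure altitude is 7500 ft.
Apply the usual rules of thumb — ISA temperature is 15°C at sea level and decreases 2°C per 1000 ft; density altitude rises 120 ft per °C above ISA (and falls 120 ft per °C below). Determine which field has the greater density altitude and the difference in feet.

Airport 2 by 7640 ft

Airport 1: ISA temp = 4°C, deviation -32°C, DA = 5500 + 120 × (-32) = 1660 ft.
Airport 2: ISA temp = 0°C, deviation +15°C, DA = 7500 + 120 × 15 = 9300 ft.
Airport 2 is higher by 9300 − 1660 = 7640 ft.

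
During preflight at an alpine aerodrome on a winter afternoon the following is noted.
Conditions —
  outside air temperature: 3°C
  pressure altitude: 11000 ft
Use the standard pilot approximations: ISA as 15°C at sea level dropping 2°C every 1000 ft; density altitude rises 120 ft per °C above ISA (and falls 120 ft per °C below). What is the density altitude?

12200 ft

ISA temperature at 11000 ft = 15 − 2 × (11000/1000) = -7°C.
ISA deviation = 3 − (-7) = +10°C.
Density altitude = 11000 + 120 × (10) = 11000 + (+1200) = 12200 ft.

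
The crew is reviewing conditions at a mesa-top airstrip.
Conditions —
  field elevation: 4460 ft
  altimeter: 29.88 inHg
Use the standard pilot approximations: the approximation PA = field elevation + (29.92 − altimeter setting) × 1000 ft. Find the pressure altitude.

4500 ft

Pressure correction = (29.92 − 29.88) × 1000 = +40 ft.
Pressure altitude = 4460 + (+40) = 4500 ft.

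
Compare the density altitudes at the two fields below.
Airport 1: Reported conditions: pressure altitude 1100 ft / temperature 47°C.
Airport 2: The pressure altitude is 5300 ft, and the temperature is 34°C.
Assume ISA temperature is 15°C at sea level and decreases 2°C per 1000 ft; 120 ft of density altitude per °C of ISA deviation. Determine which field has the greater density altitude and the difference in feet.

Airport 1: ISA temp = 12.8°C, deviation +34.2°C, DA = 1100 + 120 × 34.2 = 5204 ft.
Airport 2: ISA temp = 4.4°C, deviation +29.6°C, DA = 5300 + 120 × 29.6 = 8852 ft.
Airport 2 is higher by 8852 − 5204 = 3648 ft.

Airport 2 by 3648 ft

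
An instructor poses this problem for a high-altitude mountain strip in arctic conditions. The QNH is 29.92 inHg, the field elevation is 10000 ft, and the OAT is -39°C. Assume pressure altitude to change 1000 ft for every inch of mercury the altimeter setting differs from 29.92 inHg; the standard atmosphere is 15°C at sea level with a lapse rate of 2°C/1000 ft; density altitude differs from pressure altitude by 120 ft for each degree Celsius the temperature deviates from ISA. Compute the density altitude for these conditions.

Pressure altitude = 10000 + (29.92 − 29.92) × 1000 = 10000 + (0) = 10000 ft.
ISA temperature at 10000 ft = 15 − 2 × (10000/1000) = -5°C.
ISA deviation = -39 − (-5) = -34°C.
Density altitude = 10000 + 120 × (-34) = 5920 ft.

5920 ft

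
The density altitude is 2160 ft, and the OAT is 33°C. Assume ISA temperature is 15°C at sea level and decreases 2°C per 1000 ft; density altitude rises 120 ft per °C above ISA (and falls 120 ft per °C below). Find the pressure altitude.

DA = PA + 120 × (OAT − (15 − 2·PA/1000)) = PA + 120·OAT − 1800 + 0.24·PA = 1.24·PA + 120·OAT − 1800.
So 1.24·PA = 2160 − 120 × 33 + 1800 = 0.
PA = 0 / 1.24 = 0 ft.

0 ft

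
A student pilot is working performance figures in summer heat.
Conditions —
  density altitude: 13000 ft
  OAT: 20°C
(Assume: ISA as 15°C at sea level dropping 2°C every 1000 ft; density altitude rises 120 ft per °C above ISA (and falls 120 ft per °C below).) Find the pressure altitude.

10000 ft

DA = PA + 120 × (OAT − (15 − 2·PA/1000)) = PA + 120·OAT − 1800 + 0.24·PA = 1.24·PA + 120·OAT − 1800.
So 1.24·PA = 13000 − 120 × 20 + 1800 = 12400.
PA = 12400 / 1.24 = 10000 ft.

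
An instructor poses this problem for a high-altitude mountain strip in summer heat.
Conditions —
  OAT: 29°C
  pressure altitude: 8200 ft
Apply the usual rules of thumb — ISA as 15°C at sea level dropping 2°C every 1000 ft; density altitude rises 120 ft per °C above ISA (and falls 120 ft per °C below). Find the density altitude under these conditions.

11848 ft

ISA temperature at 8200 ft = 15 − 2 × (8200/1000) = -1.4°C.
ISA deviation = 29 − (-1.4) = +30.4°C.
Density altitude = 8200 + 120 × (30.4) = 8200 + (+3648) = 11848 ft.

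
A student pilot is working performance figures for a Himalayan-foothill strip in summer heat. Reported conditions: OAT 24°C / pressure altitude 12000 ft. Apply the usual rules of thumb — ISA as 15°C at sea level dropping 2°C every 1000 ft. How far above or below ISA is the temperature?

ISA+33°C

ISA temperature at 12000 ft = 15 − 2 × (12000/1000) = -9°C.
Deviation = OAT − ISA = 24 − (-9) = +33°C.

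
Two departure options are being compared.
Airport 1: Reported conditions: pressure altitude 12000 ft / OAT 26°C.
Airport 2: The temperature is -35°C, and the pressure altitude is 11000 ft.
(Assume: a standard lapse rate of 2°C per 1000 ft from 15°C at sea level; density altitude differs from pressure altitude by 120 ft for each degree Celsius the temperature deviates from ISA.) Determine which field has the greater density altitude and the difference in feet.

Airport 1 by 8560 ft

Airport 1: ISA temp = -9°C, deviation +35°C, DA = 12000 + 120 × 35 = 16200 ft.
Airport 2: ISA temp = -7°C, deviation -28°C, DA = 11000 + 120 × (-28) = 7640 ft.
Airport 1 is higher by 16200 − 7640 = 8560 ft.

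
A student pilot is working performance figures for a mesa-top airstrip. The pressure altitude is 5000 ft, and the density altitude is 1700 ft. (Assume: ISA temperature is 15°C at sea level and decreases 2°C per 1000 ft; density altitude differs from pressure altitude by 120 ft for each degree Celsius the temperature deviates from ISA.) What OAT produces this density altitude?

-22.5°C

Density altitude − pressure altitude = 1700 − 5000 = -3300 ft.
At 120 ft/°C that is an ISA deviation of -3300/120 = -27.5°C.
ISA temperature at 5000 ft = 15 − 2 × (5000/1000) = 5°C.
OAT = ISA + deviation = 5 + (-27.5) = -22.5°C.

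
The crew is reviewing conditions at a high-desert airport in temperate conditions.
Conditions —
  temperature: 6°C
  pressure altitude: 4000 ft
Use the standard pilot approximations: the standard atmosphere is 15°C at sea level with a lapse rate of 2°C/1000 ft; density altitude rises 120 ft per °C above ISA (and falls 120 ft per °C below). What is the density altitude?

3880 ft

ISA temperature at 4000 ft = 15 − 2 × (4000/1000) = 7°C.
ISA deviation = 6 − 7 = -1°C.
Density altitude = 4000 + 120 × (-1) = 4000 + (-120) = 3880 ft.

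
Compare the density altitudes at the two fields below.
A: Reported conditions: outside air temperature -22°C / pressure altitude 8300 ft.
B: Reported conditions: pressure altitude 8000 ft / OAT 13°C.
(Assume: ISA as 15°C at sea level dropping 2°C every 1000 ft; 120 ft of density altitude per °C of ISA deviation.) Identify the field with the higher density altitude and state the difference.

B by 3828 ft

A: ISA temp = -1.6°C, deviation -20.4°C, DA = 8300 + 120 × (-20.4) = 5852 ft.
B: ISA temp = -1°C, deviation +14°C, DA = 8000 + 120 × 14 = 9680 ft.
B is higher by 9680 − 5852 = 3828 ft.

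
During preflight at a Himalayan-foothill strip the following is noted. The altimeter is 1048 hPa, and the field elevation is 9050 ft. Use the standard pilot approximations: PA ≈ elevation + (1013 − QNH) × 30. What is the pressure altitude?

Pressure correction = (1013 − 1048) × 30 = -1050 ft.
Pressure altitude = 9050 + (-1050) = 8000 ft.

8000 ft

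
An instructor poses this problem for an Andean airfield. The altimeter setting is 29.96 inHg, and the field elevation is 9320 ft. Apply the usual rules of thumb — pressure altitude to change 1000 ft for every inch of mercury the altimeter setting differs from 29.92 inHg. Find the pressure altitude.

9280 ft

Pressure correction = (29.92 − 29.96) × 1000 = -40 ft.
Pressure altitude = 9320 + (-40) = 9280 ft.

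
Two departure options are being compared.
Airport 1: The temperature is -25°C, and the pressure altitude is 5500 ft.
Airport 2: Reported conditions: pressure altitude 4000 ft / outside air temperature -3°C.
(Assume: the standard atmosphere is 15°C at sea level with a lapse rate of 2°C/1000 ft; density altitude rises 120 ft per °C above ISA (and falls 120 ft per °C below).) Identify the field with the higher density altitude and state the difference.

Airport 1: ISA temp = 4°C, deviation -29°C, DA = 5500 + 120 × (-29) = 2020 ft.
Airport 2: ISA temp = 7°C, deviation -10°C, DA = 4000 + 120 × (-10) = 2800 ft.
Airport 2 is higher by 2800 − 2020 = 780 ft.

Airport 2 by 780 ft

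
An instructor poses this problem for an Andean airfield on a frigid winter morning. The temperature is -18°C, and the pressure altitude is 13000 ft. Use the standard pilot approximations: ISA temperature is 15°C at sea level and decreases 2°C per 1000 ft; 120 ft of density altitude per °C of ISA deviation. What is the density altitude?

12160 ft

ISA temperature at 13000 ft = 15 − 2 × (13000/1000) = -11°C.
ISA deviation = -18 − (-11) = -7°C.
Density altitude = 13000 + 120 × (-7) = 13000 + (-840) = 12160 ft.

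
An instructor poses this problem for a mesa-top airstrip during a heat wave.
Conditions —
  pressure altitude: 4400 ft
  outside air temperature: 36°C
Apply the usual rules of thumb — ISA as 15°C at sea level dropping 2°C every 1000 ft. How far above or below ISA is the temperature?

ISA temperature at 4400 ft = 15 − 2 × (4400/1000) = 6.2°C.
Deviation = OAT − ISA = 36 − 6.2 = +29.8°C.

ISA+29.8°C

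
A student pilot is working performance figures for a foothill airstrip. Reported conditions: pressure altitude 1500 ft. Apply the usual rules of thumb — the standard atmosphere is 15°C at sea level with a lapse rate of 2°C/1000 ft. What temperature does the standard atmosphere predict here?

ISA temperature = 15 − 2 × (1500/1000) = 15 − 3 = 12°C.

12°C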